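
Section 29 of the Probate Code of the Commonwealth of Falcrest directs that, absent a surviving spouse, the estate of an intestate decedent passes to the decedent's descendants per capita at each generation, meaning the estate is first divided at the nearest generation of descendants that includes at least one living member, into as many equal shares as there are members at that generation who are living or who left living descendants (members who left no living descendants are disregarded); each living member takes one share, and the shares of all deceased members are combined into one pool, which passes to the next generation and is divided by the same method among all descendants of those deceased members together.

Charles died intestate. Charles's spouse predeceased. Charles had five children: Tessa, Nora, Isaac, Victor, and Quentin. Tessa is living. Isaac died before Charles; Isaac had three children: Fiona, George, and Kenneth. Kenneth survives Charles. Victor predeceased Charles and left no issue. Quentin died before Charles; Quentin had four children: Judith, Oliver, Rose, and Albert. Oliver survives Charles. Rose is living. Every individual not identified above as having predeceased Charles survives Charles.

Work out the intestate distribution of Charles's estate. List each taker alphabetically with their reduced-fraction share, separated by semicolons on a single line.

There is no surviving spouse, so the entire estate passes to Charles's descendants per capita at each generation.
At generation 1 (Tessa, Nora, Isaac, Quentin) there are 4 shares of (1)/4 = 1/4 each.
Living: Tessa and Nora — each takes 1/4.
Deceased: Isaac and Quentin. Their combined 1/2 is pooled and carried to generation 2.
At generation 2 (Fiona, George, Kenneth, Judith, Oliver, Rose, Albert) there are 7 shares of (1/2)/7 = 1/14 each.
Living: Fiona, George, Kenneth, Judith, Oliver, Rose, and Albert — each takes 1/14.

Albert 1/14; Fiona 1/14; George 1/14; Judith 1/14; Kenneth 1/14; Nora 1/4; Oliver 1/14; Rose 1/14; Tessa 1/4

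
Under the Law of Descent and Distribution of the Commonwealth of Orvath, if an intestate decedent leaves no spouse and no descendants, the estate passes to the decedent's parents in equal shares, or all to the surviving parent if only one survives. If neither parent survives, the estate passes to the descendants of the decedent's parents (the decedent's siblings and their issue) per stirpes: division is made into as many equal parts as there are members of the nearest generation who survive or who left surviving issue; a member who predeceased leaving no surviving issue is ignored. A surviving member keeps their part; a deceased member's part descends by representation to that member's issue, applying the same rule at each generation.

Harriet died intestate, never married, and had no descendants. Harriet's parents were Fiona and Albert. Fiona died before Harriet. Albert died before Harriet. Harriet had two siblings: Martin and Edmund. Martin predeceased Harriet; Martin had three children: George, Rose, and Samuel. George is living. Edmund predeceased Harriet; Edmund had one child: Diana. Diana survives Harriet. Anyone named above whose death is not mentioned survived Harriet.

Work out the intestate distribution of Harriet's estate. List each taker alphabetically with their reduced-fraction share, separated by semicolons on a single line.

Diana 1/2; George 1/6; Rose 1/6; Samuel 1/6

Neither parent survives and there are no descendants, so the estate passes to Harriet's siblings and their issue per stirpes.
The estate is divided into 2 equal shares of 1/2 among Martin, Edmund.
Martin predeceased; the 1/2 allotted to Martin's branch passes to Martin's issue by representation.
The 1/2 is divided into 3 equal shares of 1/6 among George, Rose, Samuel.
George is living and takes 1/6.
Rose is living and takes 1/6.
Samuel is living and takes 1/6.
Edmund predeceased; the 1/2 allotted to Edmund's branch passes to Edmund's issue by representation.
Diana is the sole taker at this level and receives the full 1/2.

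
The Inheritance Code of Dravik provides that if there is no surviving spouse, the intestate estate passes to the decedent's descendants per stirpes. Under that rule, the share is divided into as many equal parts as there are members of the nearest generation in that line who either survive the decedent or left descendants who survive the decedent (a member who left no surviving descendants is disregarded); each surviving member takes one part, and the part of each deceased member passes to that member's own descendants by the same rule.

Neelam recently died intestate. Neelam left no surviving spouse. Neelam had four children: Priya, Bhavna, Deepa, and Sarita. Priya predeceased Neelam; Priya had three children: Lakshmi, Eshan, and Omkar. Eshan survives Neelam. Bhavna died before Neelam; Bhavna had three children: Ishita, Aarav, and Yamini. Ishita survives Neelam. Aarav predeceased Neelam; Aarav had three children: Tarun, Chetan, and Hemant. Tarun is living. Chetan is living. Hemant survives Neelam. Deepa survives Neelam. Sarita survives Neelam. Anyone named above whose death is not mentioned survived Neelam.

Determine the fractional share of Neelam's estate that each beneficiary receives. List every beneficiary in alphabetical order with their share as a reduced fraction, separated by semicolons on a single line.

There is no surviving spouse, so the entire estate passes to Neelam's descendants per stirpes.
The estate is divided into 4 equal shares of 1/4 among Priya, Bhavna, Deepa, Sarita.
Priya predeceased; the 1/4 allotted to Priya's branch passes to Priya's issue by representation.
The 1/4 is divided into 3 equal shares of 1/12 among Lakshmi, Eshan, Omkar.
Lakshmi is living and takes 1/12.
Eshan is living and takes 1/12.
Omkar is living and takes 1/12.
Bhavna predeceased; the 1/4 allotted to Bhavna's branch passes to Bhavna's issue by representation.
The 1/4 is divided into 3 equal shares of 1/12 among Ishita, Aarav, Yamini.
Ishita is living and takes 1/12.
Aarav predeceased; the 1/12 allotted to Aarav's branch passes to Aarav's issue by representation.
The 1/12 is divided into 3 equal shares of 1/36 among Tarun, Chetan, Hemant.
Tarun is living and takes 1/36.
Chetan is living and takes 1/36.
Hemant is living and takes 1/36.
Yamini is living and takes 1/12.
Deepa is living and takes 1/4.
Sarita is living and takes 1/4.

Chetan 1/36; Deepa 1/4; Eshan 1/12; Hemant 1/36; Ishita 1/12; Lakshmi 1/12; Omkar 1/12; Sarita 1/4; Tarun 1/36; Yamini 1/12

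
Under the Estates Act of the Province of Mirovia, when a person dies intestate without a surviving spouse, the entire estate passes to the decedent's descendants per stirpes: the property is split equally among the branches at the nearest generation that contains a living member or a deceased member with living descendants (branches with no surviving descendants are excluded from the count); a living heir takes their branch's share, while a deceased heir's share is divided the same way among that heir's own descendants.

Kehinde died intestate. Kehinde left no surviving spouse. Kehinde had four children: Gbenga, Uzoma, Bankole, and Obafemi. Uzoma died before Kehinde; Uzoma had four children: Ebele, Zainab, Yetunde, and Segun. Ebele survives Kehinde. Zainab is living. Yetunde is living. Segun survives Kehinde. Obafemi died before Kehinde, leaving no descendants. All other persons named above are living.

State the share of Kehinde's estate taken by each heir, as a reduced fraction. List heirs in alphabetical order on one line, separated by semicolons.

There is no surviving spouse, so the entire estate passes to Kehinde's descendants per stirpes.
Obafemi left no surviving issue, so that branch lapses and is disregarded.
The estate is divided into 3 equal shares of 1/3 among Gbenga, Uzoma, Bankole.
Gbenga is living and takes 1/3.
Uzoma predeceased; the 1/3 allotted to Uzoma's branch passes to Uzoma's issue by representation.
The 1/3 is divided into 4 equal shares of 1/12 among Ebele, Zainab, Yetunde, Segun.
Ebele is living and takes 1/12.
Zainab is living and takes 1/12.
Yetunde is living and takes 1/12.
Segun is living and takes 1/12.
Bankole is living and takes 1/3.

Bankole 1/3; Ebele 1/12; Gbenga 1/3; Segun 1/12; Yetunde 1/12; Zainab 1/12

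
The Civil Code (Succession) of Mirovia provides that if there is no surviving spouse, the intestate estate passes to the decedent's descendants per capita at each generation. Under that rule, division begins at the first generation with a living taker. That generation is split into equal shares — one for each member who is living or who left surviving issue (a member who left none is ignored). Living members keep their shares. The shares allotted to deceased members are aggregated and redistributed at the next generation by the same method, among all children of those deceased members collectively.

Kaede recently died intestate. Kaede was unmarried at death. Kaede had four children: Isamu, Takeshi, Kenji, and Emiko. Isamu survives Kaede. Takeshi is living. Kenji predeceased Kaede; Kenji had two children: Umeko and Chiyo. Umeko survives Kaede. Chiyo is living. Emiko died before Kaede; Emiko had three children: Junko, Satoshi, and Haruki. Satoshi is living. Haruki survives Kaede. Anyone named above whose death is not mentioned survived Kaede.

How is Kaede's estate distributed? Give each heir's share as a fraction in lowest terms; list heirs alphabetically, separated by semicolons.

There is no surviving spouse, so the entire estate passes to Kaede's descendants per capita at each generation.
At generation 1 (Isamu, Takeshi, Kenji, Emiko) there are 4 shares of (1)/4 = 1/4 each.
Living: Isamu and Takeshi — each takes 1/4.
Deceased: Kenji and Emiko. Their combined 1/2 is pooled and carried to generation 2.
At generation 2 (Umeko, Chiyo, Junko, Satoshi, Haruki) there are 5 shares of (1/2)/5 = 1/10 each.
Living: Umeko, Chiyo, Junko, Satoshi, and Haruki — each takes 1/10.

Chiyo 1/10; Haruki 1/10; Isamu 1/4; Junko 1/10; Satoshi 1/10; Takeshi 1/4; Umeko 1/10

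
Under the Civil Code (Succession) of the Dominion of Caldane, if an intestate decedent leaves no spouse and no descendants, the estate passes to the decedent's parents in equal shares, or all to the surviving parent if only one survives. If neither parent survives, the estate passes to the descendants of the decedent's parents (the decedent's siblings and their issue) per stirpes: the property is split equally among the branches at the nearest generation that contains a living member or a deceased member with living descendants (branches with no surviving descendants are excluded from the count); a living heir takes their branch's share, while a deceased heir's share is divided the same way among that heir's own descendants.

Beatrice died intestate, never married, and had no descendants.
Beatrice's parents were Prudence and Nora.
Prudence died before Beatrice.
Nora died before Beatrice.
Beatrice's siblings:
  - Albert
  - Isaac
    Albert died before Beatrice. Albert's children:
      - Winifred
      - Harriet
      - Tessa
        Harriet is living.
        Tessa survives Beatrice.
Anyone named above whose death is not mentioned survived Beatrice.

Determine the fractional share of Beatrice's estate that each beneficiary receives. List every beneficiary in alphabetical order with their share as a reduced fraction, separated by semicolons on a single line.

Harriet 1/6; Isaac 1/2; Tessa 1/6; Winifred 1/6

Neither parent survives and there are no descendants, so the estate passes to Beatrice's siblings and their issue per stirpes.
The estate is divided into 2 equal shares of 1/2 among Albert, Isaac.
Albert predeceased; the 1/2 allotted to Albert's branch passes to Albert's issue by representation.
The 1/2 is divided into 3 equal shares of 1/6 among Winifred, Harriet, Tessa.
Winifred is living and takes 1/6.
Harriet is living and takes 1/6.
Tessa is living and takes 1/6.
Isaac is living and takes 1/2.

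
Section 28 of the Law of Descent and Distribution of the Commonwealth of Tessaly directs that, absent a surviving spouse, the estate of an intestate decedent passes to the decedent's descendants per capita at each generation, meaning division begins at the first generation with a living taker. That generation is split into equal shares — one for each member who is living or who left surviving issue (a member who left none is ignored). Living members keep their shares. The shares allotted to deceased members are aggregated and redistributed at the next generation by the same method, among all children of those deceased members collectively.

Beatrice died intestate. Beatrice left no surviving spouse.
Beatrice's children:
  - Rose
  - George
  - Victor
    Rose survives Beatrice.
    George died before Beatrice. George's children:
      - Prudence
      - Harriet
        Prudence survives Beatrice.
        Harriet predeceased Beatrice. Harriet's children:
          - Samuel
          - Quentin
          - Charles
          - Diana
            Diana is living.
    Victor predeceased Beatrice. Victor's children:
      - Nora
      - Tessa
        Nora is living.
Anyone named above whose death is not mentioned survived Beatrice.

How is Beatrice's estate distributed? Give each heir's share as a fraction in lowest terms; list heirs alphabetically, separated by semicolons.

There is no surviving spouse, so the entire estate passes to Beatrice's descendants per capita at each generation.
At generation 1 (Rose, George, Victor) there are 3 shares of (1)/3 = 1/3 each.
Living: Rose — each takes 1/3.
Deceased: George and Victor. Their combined 2/3 is pooled and carried to generation 2.
At generation 2 (Prudence, Harriet, Nora, Tessa) there are 4 shares of (2/3)/4 = 1/6 each.
Living: Prudence, Nora, and Tessa — each takes 1/6.
Deceased: Harriet. That 1/6 share is carried to generation 3.
At generation 3 (Samuel, Quentin, Charles, Diana) there are 4 shares of (1/6)/4 = 1/24 each.
Living: Samuel, Quentin, Charles, and Diana — each takes 1/24.

Charles 1/24; Diana 1/24; Nora 1/6; Prudence 1/6; Quentin 1/24; Rose 1/3; Samuel 1/24; Tessa 1/6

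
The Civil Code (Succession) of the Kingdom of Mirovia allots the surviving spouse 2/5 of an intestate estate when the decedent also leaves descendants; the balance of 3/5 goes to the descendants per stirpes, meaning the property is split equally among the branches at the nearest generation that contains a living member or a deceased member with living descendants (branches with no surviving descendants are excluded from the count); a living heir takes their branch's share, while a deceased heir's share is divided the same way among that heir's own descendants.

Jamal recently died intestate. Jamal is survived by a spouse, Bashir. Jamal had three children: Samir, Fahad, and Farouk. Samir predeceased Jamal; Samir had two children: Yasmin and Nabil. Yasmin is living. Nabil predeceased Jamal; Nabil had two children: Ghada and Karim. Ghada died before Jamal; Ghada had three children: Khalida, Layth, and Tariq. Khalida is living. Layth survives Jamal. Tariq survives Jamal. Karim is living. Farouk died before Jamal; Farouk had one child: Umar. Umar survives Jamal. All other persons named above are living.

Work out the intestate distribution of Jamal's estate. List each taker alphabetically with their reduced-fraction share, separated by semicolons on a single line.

Bashir, as surviving spouse, takes 2/5.
The remaining 3/5 passes to Jamal's descendants per stirpes.
The 3/5 is divided into 3 equal shares of 1/5 among Samir, Fahad, Farouk.
Samir predeceased; the 1/5 allotted to Samir's branch passes to Samir's issue by representation.
The 1/5 is divided into 2 equal shares of 1/10 among Yasmin, Nabil.
Yasmin is living and takes 1/10.
Nabil predeceased; the 1/10 allotted to Nabil's branch passes to Nabil's issue by representation.
The 1/10 is divided into 2 equal shares of 1/20 among Ghada, Karim.
Ghada predeceased; the 1/20 allotted to Ghada's branch passes to Ghada's issue by representation.
The 1/20 is divided into 3 equal shares of 1/60 among Khalida, Layth, Tariq.
Khalida is living and takes 1/60.
Layth is living and takes 1/60.
Tariq is living and takes 1/60.
Karim is living and takes 1/20.
Fahad is living and takes 1/5.
Farouk predeceased; the 1/5 allotted to Farouk's branch passes to Farouk's issue by representation.
Umar is the sole taker at this level and receives the full 1/5.

Bashir 2/5; Fahad 1/5; Karim 1/20; Khalida 1/60; Layth 1/60; Tariq 1/60; Umar 1/5; Yasmin 1/10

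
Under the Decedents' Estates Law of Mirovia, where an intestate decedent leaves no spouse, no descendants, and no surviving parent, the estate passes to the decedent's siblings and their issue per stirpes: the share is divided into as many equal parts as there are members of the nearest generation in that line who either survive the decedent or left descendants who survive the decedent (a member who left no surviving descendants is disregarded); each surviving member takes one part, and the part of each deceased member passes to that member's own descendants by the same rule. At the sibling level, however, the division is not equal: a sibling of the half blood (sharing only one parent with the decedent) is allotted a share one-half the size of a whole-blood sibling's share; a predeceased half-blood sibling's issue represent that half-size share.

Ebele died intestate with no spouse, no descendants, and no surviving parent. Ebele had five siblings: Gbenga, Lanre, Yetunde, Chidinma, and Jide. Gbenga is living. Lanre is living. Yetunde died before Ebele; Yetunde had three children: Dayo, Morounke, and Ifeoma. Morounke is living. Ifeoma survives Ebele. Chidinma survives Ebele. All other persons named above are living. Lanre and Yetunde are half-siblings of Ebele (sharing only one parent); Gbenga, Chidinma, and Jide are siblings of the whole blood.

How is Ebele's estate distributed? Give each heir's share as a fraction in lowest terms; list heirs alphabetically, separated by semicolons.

No spouse, descendants, or parent survives, so the estate passes to Ebele's siblings per stirpes.
Half-blood siblings count for one-half the weight of whole-blood siblings at the initial division.
Dividing 1 in proportion to weights (total weight 4): Gbenga (weight 1) → 1/4; Lanre (weight 1/2) → 1/8; Yetunde (weight 1/2) → 1/8; Chidinma (weight 1) → 1/4; Jide (weight 1) → 1/4.
Gbenga is living and takes 1/4.
Lanre is living and takes 1/8.
Yetunde predeceased; the 1/8 allotted to Yetunde's branch passes to Yetunde's issue by representation.
The 1/8 is divided into 3 equal shares of 1/24 among Dayo, Morounke, Ifeoma.
Dayo is living and takes 1/24.
Morounke is living and takes 1/24.
Ifeoma is living and takes 1/24.
Chidinma is living and takes 1/4.
Jide is living and takes 1/4.

Chidinma 1/4; Dayo 1/24; Gbenga 1/4; Ifeoma 1/24; Jide 1/4; Lanre 1/8; Morounke 1/24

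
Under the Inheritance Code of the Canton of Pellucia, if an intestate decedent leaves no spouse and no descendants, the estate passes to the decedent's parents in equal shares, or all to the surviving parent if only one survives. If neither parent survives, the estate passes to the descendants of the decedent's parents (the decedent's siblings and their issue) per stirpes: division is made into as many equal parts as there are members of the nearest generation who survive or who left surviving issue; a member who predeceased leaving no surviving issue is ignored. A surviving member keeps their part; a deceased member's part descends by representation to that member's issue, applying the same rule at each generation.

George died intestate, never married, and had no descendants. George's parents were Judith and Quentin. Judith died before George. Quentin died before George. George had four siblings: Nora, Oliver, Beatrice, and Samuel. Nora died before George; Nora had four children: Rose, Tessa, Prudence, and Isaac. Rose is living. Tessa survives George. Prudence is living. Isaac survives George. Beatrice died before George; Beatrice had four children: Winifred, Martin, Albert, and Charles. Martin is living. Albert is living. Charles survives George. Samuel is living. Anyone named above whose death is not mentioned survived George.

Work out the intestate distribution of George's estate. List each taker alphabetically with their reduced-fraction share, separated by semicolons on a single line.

Albert 1/16; Charles 1/16; Isaac 1/16; Martin 1/16; Oliver 1/4; Prudence 1/16; Rose 1/16; Samuel 1/4; Tessa 1/16; Winifred 1/16

Neither parent survives and there are no descendants, so the estate passes to George's siblings and their issue per stirpes.
The estate is divided into 4 equal shares of 1/4 among Nora, Oliver, Beatrice, Samuel.
Nora predeceased; the 1/4 allotted to Nora's branch passes to Nora's issue by representation.
The 1/4 is divided into 4 equal shares of 1/16 among Rose, Tessa, Prudence, Isaac.
Rose is living and takes 1/16.
Tessa is living and takes 1/16.
Prudence is living and takes 1/16.
Isaac is living and takes 1/16.
Oliver is living and takes 1/4.
Beatrice predeceased; the 1/4 allotted to Beatrice's branch passes to Beatrice's issue by representation.
The 1/4 is divided into 4 equal shares of 1/16 among Winifred, Martin, Albert, Charles.
Winifred is living and takes 1/16.
Martin is living and takes 1/16.
Albert is living and takes 1/16.
Charles is living and takes 1/16.
Samuel is living and takes 1/4.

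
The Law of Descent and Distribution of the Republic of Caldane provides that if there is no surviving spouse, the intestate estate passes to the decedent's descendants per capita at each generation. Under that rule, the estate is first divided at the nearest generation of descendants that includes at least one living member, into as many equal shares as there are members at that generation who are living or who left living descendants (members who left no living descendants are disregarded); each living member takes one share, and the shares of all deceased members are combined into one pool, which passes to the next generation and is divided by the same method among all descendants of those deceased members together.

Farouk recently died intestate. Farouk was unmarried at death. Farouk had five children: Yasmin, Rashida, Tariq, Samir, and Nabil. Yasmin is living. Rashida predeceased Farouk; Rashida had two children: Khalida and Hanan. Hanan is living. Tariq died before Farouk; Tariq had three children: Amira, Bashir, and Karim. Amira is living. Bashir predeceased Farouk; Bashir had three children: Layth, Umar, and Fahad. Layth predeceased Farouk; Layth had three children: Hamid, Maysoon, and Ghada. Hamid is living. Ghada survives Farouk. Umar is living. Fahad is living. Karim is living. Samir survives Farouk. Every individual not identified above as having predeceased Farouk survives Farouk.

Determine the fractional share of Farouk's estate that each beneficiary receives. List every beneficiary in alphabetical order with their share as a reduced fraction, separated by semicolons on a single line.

Amira 2/25; Fahad 2/75; Ghada 2/225; Hamid 2/225; Hanan 2/25; Karim 2/25; Khalida 2/25; Maysoon 2/225; Nabil 1/5; Samir 1/5; Umar 2/75; Yasmin 1/5

There is no surviving spouse, so the entire estate passes to Farouk's descendants per capita at each generation.
At generation 1 (Yasmin, Rashida, Tariq, Samir, Nabil) there are 5 shares of (1)/5 = 1/5 each.
Living: Yasmin, Samir, and Nabil — each takes 1/5.
Deceased: Rashida and Tariq. Their combined 2/5 is pooled and carried to generation 2.
At generation 2 (Khalida, Hanan, Amira, Bashir, Karim) there are 5 shares of (2/5)/5 = 2/25 each.
Living: Khalida, Hanan, Amira, and Karim — each takes 2/25.
Deceased: Bashir. That 2/25 share is carried to generation 3.
At generation 3 (Layth, Umar, Fahad) there are 3 shares of (2/25)/3 = 2/75 each.
Living: Umar and Fahad — each takes 2/75.
Deceased: Layth. That 2/75 share is carried to generation 4.
At generation 4 (Hamid, Maysoon, Ghada) there are 3 shares of (2/75)/3 = 2/225 each.
Living: Hamid, Maysoon, and Ghada — each takes 2/225.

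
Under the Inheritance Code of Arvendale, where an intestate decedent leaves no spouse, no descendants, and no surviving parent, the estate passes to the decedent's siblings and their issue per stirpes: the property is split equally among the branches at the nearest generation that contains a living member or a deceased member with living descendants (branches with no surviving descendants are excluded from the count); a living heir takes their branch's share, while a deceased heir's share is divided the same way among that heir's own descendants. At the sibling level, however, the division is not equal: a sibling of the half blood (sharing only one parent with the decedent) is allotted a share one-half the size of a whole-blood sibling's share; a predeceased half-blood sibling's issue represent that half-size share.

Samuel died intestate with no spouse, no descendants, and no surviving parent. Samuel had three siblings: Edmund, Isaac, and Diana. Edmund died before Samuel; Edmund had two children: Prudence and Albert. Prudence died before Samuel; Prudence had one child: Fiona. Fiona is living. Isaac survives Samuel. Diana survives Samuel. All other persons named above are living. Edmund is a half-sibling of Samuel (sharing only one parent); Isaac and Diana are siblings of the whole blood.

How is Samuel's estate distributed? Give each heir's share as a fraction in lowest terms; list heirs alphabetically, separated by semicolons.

No spouse, descendants, or parent survives, so the estate passes to Samuel's siblings per stirpes.
Half-blood siblings count for one-half the weight of whole-blood siblings at the initial division.
Dividing 1 in proportion to weights (total weight 5/2): Edmund (weight 1/2) → 1/5; Isaac (weight 1) → 2/5; Diana (weight 1) → 2/5.
Edmund predeceased; the 1/5 allotted to Edmund's branch passes to Edmund's issue by representation.
The 1/5 is divided into 2 equal shares of 1/10 among Prudence, Albert.
Prudence predeceased; the 1/10 allotted to Prudence's branch passes to Prudence's issue by representation.
Fiona is the sole taker at this level and receives the full 1/10.
Albert is living and takes 1/10.
Isaac is living and takes 2/5.
Diana is living and takes 2/5.

Albert 1/10; Diana 2/5; Fiona 1/10; Isaac 2/5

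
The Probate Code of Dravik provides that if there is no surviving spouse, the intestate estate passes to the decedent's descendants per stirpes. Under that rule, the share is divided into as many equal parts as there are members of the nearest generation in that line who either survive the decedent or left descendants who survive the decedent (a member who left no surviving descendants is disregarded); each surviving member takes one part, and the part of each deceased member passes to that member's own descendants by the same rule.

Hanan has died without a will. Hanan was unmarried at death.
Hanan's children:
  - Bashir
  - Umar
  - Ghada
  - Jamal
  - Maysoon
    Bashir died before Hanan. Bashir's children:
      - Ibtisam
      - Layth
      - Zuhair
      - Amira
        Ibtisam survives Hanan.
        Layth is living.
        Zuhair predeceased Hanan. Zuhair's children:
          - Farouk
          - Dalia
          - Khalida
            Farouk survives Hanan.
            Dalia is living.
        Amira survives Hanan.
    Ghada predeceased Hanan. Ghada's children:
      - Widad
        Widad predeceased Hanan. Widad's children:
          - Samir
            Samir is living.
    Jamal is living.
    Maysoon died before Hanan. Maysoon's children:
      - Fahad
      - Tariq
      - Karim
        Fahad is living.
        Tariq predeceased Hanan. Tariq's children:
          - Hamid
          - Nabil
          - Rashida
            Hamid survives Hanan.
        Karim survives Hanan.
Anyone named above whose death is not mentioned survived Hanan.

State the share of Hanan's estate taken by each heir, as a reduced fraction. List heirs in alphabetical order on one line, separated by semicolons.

Amira 1/20; Dalia 1/60; Fahad 1/15; Farouk 1/60; Hamid 1/45; Ibtisam 1/20; Jamal 1/5; Karim 1/15; Khalida 1/60; Layth 1/20; Nabil 1/45; Rashida 1/45; Samir 1/5; Umar 1/5

There is no surviving spouse, so the entire estate passes to Hanan's descendants per stirpes.
The estate is divided into 5 equal shares of 1/5 among Bashir, Umar, Ghada, Jamal, Maysoon.
Bashir predeceased; the 1/5 allotted to Bashir's branch passes to Bashir's issue by representation.
The 1/5 is divided into 4 equal shares of 1/20 among Ibtisam, Layth, Zuhair, Amira.
Ibtisam is living and takes 1/20.
Layth is living and takes 1/20.
Zuhair predeceased; the 1/20 allotted to Zuhair's branch passes to Zuhair's issue by representation.
The 1/20 is divided into 3 equal shares of 1/60 among Farouk, Dalia, Khalida.
Farouk is living and takes 1/60.
Dalia is living and takes 1/60.
Khalida is living and takes 1/60.
Amira is living and takes 1/20.
Umar is living and takes 1/5.
Ghada predeceased; the 1/5 allotted to Ghada's branch passes to Ghada's issue by representation.
Widad's line is the sole branch at this level, so the full 1/5 passes to Widad's issue by representation.
Samir is the sole taker at this level and receives the full 1/5.
Jamal is living and takes 1/5.
Maysoon predeceased; the 1/5 allotted to Maysoon's branch passes to Maysoon's issue by representation.
The 1/5 is divided into 3 equal shares of 1/15 among Fahad, Tariq, Karim.
Fahad is living and takes 1/15.
Tariq predeceased; the 1/15 allotted to Tariq's branch passes to Tariq's issue by representation.
The 1/15 is divided into 3 equal shares of 1/45 among Hamid, Nabil, Rashida.
Hamid is living and takes 1/45.
Nabil is living and takes 1/45.
Rashida is living and takes 1/45.
Karim is living and takes 1/15.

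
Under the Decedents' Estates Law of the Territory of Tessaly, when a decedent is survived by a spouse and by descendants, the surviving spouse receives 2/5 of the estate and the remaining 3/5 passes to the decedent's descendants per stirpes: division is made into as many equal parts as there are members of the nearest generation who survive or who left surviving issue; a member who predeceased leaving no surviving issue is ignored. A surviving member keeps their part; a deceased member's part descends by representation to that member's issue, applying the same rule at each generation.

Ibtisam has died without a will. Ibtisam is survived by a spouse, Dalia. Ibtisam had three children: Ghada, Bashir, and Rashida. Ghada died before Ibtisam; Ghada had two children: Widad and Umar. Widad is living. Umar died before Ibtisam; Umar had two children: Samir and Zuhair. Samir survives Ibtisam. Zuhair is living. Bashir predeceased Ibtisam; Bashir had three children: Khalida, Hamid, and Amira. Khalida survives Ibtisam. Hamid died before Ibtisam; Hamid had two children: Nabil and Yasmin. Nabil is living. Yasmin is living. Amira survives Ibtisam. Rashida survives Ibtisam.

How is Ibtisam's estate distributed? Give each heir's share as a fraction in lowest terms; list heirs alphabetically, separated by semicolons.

Amira 1/15; Dalia 2/5; Khalida 1/15; Nabil 1/30; Rashida 1/5; Samir 1/20; Widad 1/10; Yasmin 1/30; Zuhair 1/20

Dalia, as surviving spouse, takes 2/5.
The remaining 3/5 passes to Ibtisam's descendants per stirpes.
The 3/5 is divided into 3 equal shares of 1/5 among Ghada, Bashir, Rashida.
Ghada predeceased; the 1/5 allotted to Ghada's branch passes to Ghada's issue by representation.
The 1/5 is divided into 2 equal shares of 1/10 among Widad, Umar.
Widad is living and takes 1/10.
Umar predeceased; the 1/10 allotted to Umar's branch passes to Umar's issue by representation.
The 1/10 is divided into 2 equal shares of 1/20 among Samir, Zuhair.
Samir is living and takes 1/20.
Zuhair is living and takes 1/20.
Bashir predeceased; the 1/5 allotted to Bashir's branch passes to Bashir's issue by representation.
The 1/5 is divided into 3 equal shares of 1/15 among Khalida, Hamid, Amira.
Khalida is living and takes 1/15.
Hamid predeceased; the 1/15 allotted to Hamid's branch passes to Hamid's issue by representation.
The 1/15 is divided into 2 equal shares of 1/30 among Nabil, Yasmin.
Nabil is living and takes 1/30.
Yasmin is living and takes 1/30.
Amira is living and takes 1/15.
Rashida is living and takes 1/5.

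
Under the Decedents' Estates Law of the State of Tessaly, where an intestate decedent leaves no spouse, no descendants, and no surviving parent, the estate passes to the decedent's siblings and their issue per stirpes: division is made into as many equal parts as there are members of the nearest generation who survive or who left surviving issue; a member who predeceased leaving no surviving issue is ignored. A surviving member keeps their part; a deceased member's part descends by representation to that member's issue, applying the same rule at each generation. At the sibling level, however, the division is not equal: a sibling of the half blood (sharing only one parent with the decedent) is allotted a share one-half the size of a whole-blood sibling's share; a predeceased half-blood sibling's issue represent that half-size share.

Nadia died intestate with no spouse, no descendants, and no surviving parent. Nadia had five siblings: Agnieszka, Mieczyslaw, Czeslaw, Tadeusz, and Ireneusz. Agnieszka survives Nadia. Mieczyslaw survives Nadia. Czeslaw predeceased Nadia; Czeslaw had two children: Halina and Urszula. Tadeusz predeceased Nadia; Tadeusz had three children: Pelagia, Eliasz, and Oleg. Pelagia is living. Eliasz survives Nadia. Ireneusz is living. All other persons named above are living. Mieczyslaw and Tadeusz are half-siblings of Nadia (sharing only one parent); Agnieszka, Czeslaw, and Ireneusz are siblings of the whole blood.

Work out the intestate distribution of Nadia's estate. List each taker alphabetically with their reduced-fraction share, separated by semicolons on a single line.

Agnieszka 1/4; Eliasz 1/24; Halina 1/8; Ireneusz 1/4; Mieczyslaw 1/8; Oleg 1/24; Pelagia 1/24; Urszula 1/8

No spouse, descendants, or parent survives, so the estate passes to Nadia's siblings per stirpes.
Half-blood siblings count for one-half the weight of whole-blood siblings at the initial division.
Dividing 1 in proportion to weights (total weight 4): Agnieszka (weight 1) → 1/4; Mieczyslaw (weight 1/2) → 1/8; Czeslaw (weight 1) → 1/4; Tadeusz (weight 1/2) → 1/8; Ireneusz (weight 1) → 1/4.
Agnieszka is living and takes 1/4.
Mieczyslaw is living and takes 1/8.
Czeslaw predeceased; the 1/4 allotted to Czeslaw's branch passes to Czeslaw's issue by representation.
The 1/4 is divided into 2 equal shares of 1/8 among Halina, Urszula.
Halina is living and takes 1/8.
Urszula is living and takes 1/8.
Tadeusz predeceased; the 1/8 allotted to Tadeusz's branch passes to Tadeusz's issue by representation.
The 1/8 is divided into 3 equal shares of 1/24 among Pelagia, Eliasz, Oleg.
Pelagia is living and takes 1/24.
Eliasz is living and takes 1/24.
Oleg is living and takes 1/24.
Ireneusz is living and takes 1/4.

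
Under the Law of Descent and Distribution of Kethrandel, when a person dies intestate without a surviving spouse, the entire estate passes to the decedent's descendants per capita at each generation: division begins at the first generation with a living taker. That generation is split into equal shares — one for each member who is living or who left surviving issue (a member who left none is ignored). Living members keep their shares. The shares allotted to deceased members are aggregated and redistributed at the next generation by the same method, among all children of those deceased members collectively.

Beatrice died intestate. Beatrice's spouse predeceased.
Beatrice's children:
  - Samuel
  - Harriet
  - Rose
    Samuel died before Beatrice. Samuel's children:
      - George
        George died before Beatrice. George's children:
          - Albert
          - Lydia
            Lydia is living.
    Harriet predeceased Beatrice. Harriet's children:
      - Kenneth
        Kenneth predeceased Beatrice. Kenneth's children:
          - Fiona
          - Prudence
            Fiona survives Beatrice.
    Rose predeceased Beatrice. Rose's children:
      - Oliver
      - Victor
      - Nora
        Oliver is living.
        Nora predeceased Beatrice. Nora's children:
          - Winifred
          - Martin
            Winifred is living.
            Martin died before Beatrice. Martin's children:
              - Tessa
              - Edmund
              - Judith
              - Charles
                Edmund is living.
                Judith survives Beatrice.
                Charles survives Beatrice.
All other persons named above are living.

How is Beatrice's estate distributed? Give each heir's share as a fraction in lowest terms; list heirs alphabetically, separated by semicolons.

There is no surviving spouse, so the entire estate passes to Beatrice's descendants per capita at each generation.
No one at generation 1 (Samuel, Harriet, Rose) is living; moving to the next generation.
At generation 2 (George, Kenneth, Oliver, Victor, Nora) there are 5 shares of (1)/5 = 1/5 each.
Living: Oliver and Victor — each takes 1/5.
Deceased: George, Kenneth, and Nora. Their combined 3/5 is pooled and carried to generation 3.
At generation 3 (Albert, Lydia, Fiona, Prudence, Winifred, Martin) there are 6 shares of (3/5)/6 = 1/10 each.
Living: Albert, Lydia, Fiona, Prudence, and Winifred — each takes 1/10.
Deceased: Martin. That 1/10 share is carried to generation 4.
At generation 4 (Tessa, Edmund, Judith, Charles) there are 4 shares of (1/10)/4 = 1/40 each.
Living: Tessa, Edmund, Judith, and Charles — each takes 1/40.

Albert 1/10; Charles 1/40; Edmund 1/40; Fiona 1/10; Judith 1/40; Lydia 1/10; Oliver 1/5; Prudence 1/10; Tessa 1/40; Victor 1/5; Winifred 1/10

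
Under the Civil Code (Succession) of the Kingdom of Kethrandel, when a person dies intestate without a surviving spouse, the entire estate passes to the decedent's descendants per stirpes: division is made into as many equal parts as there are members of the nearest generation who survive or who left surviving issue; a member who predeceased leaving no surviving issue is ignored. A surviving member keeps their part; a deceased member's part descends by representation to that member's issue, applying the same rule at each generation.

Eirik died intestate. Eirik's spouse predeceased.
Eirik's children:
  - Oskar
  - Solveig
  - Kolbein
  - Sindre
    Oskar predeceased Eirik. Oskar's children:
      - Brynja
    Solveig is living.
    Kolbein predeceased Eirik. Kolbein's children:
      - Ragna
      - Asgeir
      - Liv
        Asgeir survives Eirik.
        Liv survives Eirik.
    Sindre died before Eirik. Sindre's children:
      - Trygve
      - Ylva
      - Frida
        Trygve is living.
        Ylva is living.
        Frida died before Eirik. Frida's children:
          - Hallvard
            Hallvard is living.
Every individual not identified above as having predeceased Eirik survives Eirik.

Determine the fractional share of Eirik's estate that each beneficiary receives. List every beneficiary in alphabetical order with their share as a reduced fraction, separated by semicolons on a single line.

Asgeir 1/12; Brynja 1/4; Hallvard 1/12; Liv 1/12; Ragna 1/12; Solveig 1/4; Trygve 1/12; Ylva 1/12

There is no surviving spouse, so the entire estate passes to Eirik's descendants per stirpes.
The estate is divided into 4 equal shares of 1/4 among Oskar, Solveig, Kolbein, Sindre.
Oskar predeceased; the 1/4 allotted to Oskar's branch passes to Oskar's issue by representation.
Brynja is the sole taker at this level and receives the full 1/4.
Solveig is living and takes 1/4.
Kolbein predeceased; the 1/4 allotted to Kolbein's branch passes to Kolbein's issue by representation.
The 1/4 is divided into 3 equal shares of 1/12 among Ragna, Asgeir, Liv.
Ragna is living and takes 1/12.
Asgeir is living and takes 1/12.
Liv is living and takes 1/12.
Sindre predeceased; the 1/4 allotted to Sindre's branch passes to Sindre's issue by representation.
The 1/4 is divided into 3 equal shares of 1/12 among Trygve, Ylva, Frida.
Trygve is living and takes 1/12.
Ylva is living and takes 1/12.
Frida predeceased; the 1/12 allotted to Frida's branch passes to Frida's issue by representation.
Hallvard is the sole taker at this level and receives the full 1/12.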